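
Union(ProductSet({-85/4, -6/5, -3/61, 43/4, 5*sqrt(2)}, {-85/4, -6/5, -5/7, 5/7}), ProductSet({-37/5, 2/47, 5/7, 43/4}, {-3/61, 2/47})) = Union(ProductSet({-37/5, 2/47, 5/7, 43/4}, {-3/61, 2/47}), ProductSet({-85/4, -6/5, -3/61, 43/4, 5*sqrt(2)}, {-85/4, -6/5, -5/7, 5/7}))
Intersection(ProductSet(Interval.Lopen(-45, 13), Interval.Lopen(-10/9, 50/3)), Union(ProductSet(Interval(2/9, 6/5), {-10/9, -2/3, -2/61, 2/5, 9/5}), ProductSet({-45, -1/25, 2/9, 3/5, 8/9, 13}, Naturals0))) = Union(ProductSet({-1/25, 2/9, 3/5, 8/9, 13}, Range(0, 17, 1)), ProductSet(Interval(2/9, 6/5), {-2/3, -2/61, 2/5, 9/5}))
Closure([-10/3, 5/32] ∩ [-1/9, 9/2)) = [-1/9, 5/32]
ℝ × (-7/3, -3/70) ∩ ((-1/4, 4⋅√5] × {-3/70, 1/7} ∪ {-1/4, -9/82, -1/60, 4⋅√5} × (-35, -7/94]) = {-1/4, -9/82, -1/60, 4⋅√5} × (-7/3, -7/94]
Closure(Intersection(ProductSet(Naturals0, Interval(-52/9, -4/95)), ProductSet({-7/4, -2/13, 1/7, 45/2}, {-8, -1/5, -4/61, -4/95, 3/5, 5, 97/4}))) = EmptySet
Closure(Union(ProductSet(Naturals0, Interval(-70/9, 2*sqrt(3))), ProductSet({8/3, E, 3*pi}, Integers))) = Union(ProductSet({8/3, E, 3*pi}, Integers), ProductSet(Naturals0, Interval(-70/9, 2*sqrt(3))))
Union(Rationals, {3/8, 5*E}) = Union({5*E}, Rationals)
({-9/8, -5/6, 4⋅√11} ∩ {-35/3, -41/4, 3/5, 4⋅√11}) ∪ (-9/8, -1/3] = (-9/8, -1/3] ∪ {4⋅√11}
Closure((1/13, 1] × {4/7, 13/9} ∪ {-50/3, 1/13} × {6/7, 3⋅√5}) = ([1/13, 1] × {4/7, 13/9}) ∪ ({-50/3, 1/13} × {6/7, 3⋅√5})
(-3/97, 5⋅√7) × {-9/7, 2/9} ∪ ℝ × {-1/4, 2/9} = (ℝ × {-1/4, 2/9}) ∪ ((-3/97, 5⋅√7) × {-9/7, 2/9})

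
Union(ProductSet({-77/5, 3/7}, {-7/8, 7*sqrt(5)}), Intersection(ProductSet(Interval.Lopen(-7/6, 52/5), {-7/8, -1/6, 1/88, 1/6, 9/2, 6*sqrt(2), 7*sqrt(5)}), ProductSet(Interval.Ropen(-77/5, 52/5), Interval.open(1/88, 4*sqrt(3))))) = Union(ProductSet({-77/5, 3/7}, {-7/8, 7*sqrt(5)}), ProductSet(Interval.open(-7/6, 52/5), {1/6, 9/2}))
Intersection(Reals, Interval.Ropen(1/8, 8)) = Interval.Ropen(1/8, 8)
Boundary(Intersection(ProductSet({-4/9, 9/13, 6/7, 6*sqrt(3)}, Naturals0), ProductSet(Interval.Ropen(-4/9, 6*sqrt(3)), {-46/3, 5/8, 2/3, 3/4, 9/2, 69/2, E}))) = EmptySet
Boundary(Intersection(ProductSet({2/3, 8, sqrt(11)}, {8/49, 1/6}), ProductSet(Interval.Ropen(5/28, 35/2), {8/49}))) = ProductSet({2/3, 8, sqrt(11)}, {8/49})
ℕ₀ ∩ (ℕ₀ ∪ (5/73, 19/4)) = ℕ₀ ∪ {1, 2, 3, 4}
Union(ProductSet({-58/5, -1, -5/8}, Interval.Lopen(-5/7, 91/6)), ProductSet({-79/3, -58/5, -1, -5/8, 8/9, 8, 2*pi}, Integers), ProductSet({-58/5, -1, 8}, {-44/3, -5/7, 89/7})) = Union(ProductSet({-58/5, -1, -5/8}, Interval.Lopen(-5/7, 91/6)), ProductSet({-58/5, -1, 8}, {-44/3, -5/7, 89/7}), ProductSet({-79/3, -58/5, -1, -5/8, 8/9, 8, 2*pi}, Integers))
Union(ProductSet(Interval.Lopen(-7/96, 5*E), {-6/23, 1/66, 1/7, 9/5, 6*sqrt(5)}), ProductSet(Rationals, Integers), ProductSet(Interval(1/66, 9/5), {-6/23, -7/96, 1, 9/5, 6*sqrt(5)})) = Union(ProductSet(Interval.Lopen(-7/96, 5*E), {-6/23, 1/66, 1/7, 9/5, 6*sqrt(5)}), ProductSet(Interval(1/66, 9/5), {-6/23, -7/96, 1, 9/5, 6*sqrt(5)}), ProductSet(Rationals, Integers))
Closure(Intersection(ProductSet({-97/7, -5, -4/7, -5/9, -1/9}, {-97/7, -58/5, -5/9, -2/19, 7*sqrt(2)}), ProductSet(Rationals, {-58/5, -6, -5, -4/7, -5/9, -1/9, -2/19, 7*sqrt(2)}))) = ProductSet({-97/7, -5, -4/7, -5/9, -1/9}, {-58/5, -5/9, -2/19, 7*sqrt(2)})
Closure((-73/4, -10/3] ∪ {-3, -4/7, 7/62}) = [-73/4, -10/3] ∪ {-3, -4/7, 7/62}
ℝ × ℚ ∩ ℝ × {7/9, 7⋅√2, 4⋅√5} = ℝ × {7/9}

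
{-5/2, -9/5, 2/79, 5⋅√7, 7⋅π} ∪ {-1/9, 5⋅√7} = {-5/2, -9/5, -1/9, 2/79, 5⋅√7, 7⋅π}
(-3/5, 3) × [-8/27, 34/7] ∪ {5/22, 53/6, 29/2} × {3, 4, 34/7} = ({5/22, 53/6, 29/2} × {3, 4, 34/7}) ∪ ((-3/5, 3) × [-8/27, 34/7])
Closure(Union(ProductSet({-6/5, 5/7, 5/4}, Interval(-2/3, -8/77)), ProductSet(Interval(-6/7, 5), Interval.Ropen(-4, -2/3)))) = Union(ProductSet({-6/5, 5/7, 5/4}, Interval(-2/3, -8/77)), ProductSet(Interval(-6/7, 5), Interval(-4, -2/3)))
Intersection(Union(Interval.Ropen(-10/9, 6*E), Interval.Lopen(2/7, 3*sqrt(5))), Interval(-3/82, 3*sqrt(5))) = Interval(-3/82, 3*sqrt(5))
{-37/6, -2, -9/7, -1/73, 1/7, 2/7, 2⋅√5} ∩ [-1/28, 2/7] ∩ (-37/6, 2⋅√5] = {-1/73, 1/7, 2/7}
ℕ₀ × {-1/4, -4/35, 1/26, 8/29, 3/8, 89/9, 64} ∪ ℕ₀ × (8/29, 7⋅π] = ℕ₀ × ({-1/4, -4/35, 1/26, 64} ∪ [8/29, 7⋅π])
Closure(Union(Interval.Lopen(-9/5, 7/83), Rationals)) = Union(Interval(-oo, oo), Rationals)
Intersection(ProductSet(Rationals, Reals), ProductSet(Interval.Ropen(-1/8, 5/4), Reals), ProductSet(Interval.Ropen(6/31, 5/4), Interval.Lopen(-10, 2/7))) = ProductSet(Intersection(Interval.Ropen(6/31, 5/4), Rationals), Interval.Lopen(-10, 2/7))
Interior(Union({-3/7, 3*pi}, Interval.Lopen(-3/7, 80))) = Interval.open(-3/7, 80)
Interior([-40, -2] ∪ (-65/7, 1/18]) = (-40, 1/18)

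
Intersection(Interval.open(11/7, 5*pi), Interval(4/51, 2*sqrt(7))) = Interval.Lopen(11/7, 2*sqrt(7))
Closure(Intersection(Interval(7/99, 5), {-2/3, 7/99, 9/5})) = {7/99, 9/5}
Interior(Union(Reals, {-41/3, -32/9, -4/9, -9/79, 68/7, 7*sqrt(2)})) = Reals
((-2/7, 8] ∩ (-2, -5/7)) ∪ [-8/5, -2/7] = [-8/5, -2/7]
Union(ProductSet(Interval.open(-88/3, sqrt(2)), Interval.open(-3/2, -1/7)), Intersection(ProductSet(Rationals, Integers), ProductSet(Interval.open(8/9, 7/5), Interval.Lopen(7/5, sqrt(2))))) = ProductSet(Interval.open(-88/3, sqrt(2)), Interval.open(-3/2, -1/7))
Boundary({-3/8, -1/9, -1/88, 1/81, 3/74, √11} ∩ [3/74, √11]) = {3/74, √11}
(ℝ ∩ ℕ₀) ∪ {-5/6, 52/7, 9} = {-5/6, 52/7} ∪ ℕ₀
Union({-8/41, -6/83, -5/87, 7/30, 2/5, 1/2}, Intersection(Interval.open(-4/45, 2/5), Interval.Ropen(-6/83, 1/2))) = Union({-8/41, 1/2}, Interval(-6/83, 2/5))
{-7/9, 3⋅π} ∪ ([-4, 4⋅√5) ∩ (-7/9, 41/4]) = [-7/9, 4⋅√5) ∪ {3⋅π}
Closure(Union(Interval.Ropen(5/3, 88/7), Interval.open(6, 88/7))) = Interval(5/3, 88/7)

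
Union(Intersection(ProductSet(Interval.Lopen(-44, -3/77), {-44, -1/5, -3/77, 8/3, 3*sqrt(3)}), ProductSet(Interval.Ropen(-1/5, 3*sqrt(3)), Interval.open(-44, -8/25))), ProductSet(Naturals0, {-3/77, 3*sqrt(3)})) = ProductSet(Naturals0, {-3/77, 3*sqrt(3)})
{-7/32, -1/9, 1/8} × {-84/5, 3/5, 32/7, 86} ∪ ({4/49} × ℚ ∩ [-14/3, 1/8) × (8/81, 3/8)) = ({4/49} × (ℚ ∩ (8/81, 3/8))) ∪ ({-7/32, -1/9, 1/8} × {-84/5, 3/5, 32/7, 86})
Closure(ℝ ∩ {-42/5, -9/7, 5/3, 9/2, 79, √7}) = {-42/5, -9/7, 5/3, 9/2, 79, √7}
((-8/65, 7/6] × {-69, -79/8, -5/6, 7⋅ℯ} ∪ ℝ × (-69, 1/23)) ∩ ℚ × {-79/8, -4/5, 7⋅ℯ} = (ℚ × {-79/8, -4/5}) ∪ ((ℚ ∩ (-8/65, 7/6]) × {-79/8, 7⋅ℯ})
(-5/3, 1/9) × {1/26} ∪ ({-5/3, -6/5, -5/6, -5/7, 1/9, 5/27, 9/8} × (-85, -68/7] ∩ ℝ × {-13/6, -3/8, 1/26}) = (-5/3, 1/9) × {1/26}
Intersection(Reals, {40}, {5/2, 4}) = EmptySet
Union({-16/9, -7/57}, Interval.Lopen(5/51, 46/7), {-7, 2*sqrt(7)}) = Union({-7, -16/9, -7/57}, Interval.Lopen(5/51, 46/7))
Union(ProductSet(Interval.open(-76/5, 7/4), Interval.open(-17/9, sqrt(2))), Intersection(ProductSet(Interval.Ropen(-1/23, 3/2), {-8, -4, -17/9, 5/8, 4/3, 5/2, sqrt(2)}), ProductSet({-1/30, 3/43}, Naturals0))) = ProductSet(Interval.open(-76/5, 7/4), Interval.open(-17/9, sqrt(2)))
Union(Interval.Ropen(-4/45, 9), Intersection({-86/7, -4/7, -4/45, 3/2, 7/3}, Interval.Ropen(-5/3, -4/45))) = Union({-4/7}, Interval.Ropen(-4/45, 9))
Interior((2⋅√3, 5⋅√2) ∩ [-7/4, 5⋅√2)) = (2⋅√3, 5⋅√2)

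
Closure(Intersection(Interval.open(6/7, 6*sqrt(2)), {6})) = {6}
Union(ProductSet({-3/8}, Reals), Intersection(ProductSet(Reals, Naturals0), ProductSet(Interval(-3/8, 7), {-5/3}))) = ProductSet({-3/8}, Reals)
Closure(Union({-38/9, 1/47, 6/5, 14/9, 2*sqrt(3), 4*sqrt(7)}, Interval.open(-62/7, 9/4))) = Union({2*sqrt(3), 4*sqrt(7)}, Interval(-62/7, 9/4))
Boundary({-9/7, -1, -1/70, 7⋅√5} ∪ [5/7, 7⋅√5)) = {-9/7, -1, -1/70, 5/7, 7⋅√5}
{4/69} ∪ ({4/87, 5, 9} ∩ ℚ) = {4/87, 4/69, 5, 9}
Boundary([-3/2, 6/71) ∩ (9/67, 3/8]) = ∅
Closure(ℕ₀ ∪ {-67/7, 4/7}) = {-67/7, 4/7} ∪ ℕ₀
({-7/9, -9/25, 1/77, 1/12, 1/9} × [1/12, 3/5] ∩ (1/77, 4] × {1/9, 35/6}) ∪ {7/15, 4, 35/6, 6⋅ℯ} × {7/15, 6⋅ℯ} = ({1/12, 1/9} × {1/9}) ∪ ({7/15, 4, 35/6, 6⋅ℯ} × {7/15, 6⋅ℯ})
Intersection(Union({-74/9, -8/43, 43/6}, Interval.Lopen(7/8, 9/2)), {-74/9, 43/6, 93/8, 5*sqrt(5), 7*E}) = {-74/9, 43/6}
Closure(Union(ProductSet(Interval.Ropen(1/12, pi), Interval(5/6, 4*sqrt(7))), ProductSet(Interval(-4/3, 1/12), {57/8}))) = Union(ProductSet(Interval(-4/3, 1/12), {57/8}), ProductSet(Interval(1/12, pi), Interval(5/6, 4*sqrt(7))))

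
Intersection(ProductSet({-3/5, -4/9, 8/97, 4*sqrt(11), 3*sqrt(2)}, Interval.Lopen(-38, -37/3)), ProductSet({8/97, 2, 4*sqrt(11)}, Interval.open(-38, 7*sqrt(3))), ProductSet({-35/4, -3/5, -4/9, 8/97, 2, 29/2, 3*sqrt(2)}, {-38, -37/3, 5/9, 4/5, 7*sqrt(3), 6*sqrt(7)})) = ProductSet({8/97}, {-37/3})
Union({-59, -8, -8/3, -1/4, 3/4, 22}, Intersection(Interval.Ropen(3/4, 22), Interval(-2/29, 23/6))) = Union({-59, -8, -8/3, -1/4, 22}, Interval(3/4, 23/6))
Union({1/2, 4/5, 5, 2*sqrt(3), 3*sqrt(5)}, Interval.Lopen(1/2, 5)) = Union({3*sqrt(5)}, Interval(1/2, 5))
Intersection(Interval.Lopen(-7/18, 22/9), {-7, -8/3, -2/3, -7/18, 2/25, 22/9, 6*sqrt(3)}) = {2/25, 22/9}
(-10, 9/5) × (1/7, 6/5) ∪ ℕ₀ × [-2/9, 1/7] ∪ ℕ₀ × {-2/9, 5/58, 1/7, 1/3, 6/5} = ((-10, 9/5) × (1/7, 6/5)) ∪ (ℕ₀ × ([-2/9, 1/7] ∪ {1/3, 6/5}))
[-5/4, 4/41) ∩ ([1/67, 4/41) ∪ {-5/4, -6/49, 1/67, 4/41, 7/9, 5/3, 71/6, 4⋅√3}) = {-5/4, -6/49} ∪ [1/67, 4/41)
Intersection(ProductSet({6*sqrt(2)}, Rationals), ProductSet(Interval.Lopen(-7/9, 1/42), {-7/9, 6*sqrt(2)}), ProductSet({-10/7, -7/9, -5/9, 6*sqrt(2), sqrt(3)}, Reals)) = EmptySet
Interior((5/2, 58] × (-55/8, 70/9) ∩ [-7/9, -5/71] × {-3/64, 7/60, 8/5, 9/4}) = ∅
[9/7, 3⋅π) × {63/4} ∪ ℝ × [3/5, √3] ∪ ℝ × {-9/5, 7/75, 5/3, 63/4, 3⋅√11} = ℝ × ({-9/5, 7/75, 63/4, 3⋅√11} ∪ [3/5, √3])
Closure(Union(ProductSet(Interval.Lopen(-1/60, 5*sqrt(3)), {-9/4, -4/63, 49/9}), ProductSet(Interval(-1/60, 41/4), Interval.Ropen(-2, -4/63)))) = Union(ProductSet(Interval(-1/60, 41/4), Interval(-2, -4/63)), ProductSet(Interval(-1/60, 5*sqrt(3)), {-9/4, -4/63, 49/9}))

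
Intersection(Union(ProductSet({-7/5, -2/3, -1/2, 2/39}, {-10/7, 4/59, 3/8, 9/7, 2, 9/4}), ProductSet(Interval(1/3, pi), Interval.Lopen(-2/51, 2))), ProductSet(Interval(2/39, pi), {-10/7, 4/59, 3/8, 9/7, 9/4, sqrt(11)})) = Union(ProductSet({2/39}, {-10/7, 4/59, 3/8, 9/7, 9/4}), ProductSet(Interval(1/3, pi), {4/59, 3/8, 9/7}))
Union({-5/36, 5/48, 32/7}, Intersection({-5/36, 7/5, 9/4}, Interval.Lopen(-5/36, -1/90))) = {-5/36, 5/48, 32/7}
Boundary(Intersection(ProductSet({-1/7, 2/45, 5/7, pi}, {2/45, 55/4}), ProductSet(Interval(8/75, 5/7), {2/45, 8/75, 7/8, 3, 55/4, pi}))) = ProductSet({5/7}, {2/45, 55/4})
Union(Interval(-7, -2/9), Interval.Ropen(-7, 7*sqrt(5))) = Interval.Ropen(-7, 7*sqrt(5))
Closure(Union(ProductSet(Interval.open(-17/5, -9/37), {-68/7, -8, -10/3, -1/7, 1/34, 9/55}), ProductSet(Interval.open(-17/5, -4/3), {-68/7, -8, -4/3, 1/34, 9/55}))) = Union(ProductSet(Interval(-17/5, -4/3), {-68/7, -8, -4/3, 1/34, 9/55}), ProductSet(Interval(-17/5, -9/37), {-68/7, -8, -10/3, -1/7, 1/34, 9/55}))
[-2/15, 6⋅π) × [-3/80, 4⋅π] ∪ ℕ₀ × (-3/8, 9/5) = (ℕ₀ × (-3/8, 9/5)) ∪ ([-2/15, 6⋅π) × [-3/80, 4⋅π])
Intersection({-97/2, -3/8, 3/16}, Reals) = {-97/2, -3/8, 3/16}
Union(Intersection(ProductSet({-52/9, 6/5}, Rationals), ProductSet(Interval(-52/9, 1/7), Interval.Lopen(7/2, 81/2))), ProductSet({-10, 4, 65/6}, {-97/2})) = Union(ProductSet({-52/9}, Intersection(Interval.Lopen(7/2, 81/2), Rationals)), ProductSet({-10, 4, 65/6}, {-97/2}))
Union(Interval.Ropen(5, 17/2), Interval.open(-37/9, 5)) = Interval.open(-37/9, 17/2)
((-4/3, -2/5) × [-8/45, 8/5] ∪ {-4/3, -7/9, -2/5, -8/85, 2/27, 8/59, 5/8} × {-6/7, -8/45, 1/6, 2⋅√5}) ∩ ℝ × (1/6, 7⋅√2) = ((-4/3, -2/5) × (1/6, 8/5]) ∪ ({-4/3, -7/9, -2/5, -8/85, 2/27, 8/59, 5/8} × {2⋅√5})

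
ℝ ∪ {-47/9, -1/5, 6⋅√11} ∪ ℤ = ℝ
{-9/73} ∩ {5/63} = ∅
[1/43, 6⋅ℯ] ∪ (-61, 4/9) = (-61, 6⋅ℯ]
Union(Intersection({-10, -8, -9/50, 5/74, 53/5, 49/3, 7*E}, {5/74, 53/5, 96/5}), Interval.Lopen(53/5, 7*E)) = Union({5/74}, Interval(53/5, 7*E))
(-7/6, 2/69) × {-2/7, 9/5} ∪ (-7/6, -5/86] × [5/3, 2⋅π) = ((-7/6, 2/69) × {-2/7, 9/5}) ∪ ((-7/6, -5/86] × [5/3, 2⋅π))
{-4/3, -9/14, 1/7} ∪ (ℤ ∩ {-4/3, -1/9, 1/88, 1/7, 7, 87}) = {-4/3, -9/14, 1/7, 7, 87}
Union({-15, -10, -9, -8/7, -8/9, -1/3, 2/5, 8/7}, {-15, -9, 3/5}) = {-15, -10, -9, -8/7, -8/9, -1/3, 2/5, 3/5, 8/7}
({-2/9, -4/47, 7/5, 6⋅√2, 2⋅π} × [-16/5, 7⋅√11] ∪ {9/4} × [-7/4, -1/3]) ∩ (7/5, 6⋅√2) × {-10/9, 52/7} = ({9/4} × {-10/9}) ∪ ({2⋅π} × {-10/9, 52/7})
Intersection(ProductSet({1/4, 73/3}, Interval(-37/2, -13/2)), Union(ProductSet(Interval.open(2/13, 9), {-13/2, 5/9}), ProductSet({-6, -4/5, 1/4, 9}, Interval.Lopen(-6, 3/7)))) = ProductSet({1/4}, {-13/2})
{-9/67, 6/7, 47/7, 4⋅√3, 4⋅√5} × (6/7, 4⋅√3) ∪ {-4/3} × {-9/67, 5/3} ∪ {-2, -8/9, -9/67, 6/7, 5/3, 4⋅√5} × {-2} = ({-4/3} × {-9/67, 5/3}) ∪ ({-2, -8/9, -9/67, 6/7, 5/3, 4⋅√5} × {-2}) ∪ ({-9/67, 6/7, 47/7, 4⋅√3, 4⋅√5} × (6/7, 4⋅√3))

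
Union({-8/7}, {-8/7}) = {-8/7}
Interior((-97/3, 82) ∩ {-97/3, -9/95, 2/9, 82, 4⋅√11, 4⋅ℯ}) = ∅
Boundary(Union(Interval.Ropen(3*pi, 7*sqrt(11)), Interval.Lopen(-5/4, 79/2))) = {-5/4, 79/2}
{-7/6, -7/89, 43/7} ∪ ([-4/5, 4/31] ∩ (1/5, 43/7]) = {-7/6, -7/89, 43/7}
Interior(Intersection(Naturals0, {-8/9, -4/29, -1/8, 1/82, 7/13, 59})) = EmptySet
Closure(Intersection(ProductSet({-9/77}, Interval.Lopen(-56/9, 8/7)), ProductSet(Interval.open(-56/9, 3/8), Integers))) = ProductSet({-9/77}, Range(-6, 2, 1))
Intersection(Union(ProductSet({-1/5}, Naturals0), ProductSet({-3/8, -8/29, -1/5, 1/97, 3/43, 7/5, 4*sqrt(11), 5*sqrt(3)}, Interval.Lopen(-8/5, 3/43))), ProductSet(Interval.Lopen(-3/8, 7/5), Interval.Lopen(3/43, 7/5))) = ProductSet({-1/5}, Range(1, 2, 1))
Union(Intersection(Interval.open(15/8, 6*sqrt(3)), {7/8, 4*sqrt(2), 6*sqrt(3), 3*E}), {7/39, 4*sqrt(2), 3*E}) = {7/39, 4*sqrt(2), 3*E}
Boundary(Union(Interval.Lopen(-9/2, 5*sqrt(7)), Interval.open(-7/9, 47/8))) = {-9/2, 5*sqrt(7)}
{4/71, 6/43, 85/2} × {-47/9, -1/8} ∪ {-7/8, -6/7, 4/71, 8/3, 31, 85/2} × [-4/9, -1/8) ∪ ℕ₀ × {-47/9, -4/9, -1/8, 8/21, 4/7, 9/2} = ({4/71, 6/43, 85/2} × {-47/9, -1/8}) ∪ (ℕ₀ × {-47/9, -4/9, -1/8, 8/21, 4/7, 9/2}) ∪ ({-7/8, -6/7, 4/71, 8/3, 31, 85/2} × [-4/9, -1/8))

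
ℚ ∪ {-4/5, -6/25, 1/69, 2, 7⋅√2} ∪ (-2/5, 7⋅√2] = ℚ ∪ [-2/5, 7⋅√2]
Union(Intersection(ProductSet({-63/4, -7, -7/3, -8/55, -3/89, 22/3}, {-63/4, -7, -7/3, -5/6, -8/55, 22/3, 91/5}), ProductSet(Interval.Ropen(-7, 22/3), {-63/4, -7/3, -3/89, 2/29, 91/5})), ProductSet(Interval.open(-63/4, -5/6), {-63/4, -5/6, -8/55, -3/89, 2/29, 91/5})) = Union(ProductSet({-7, -7/3, -8/55, -3/89}, {-63/4, -7/3, 91/5}), ProductSet(Interval.open(-63/4, -5/6), {-63/4, -5/6, -8/55, -3/89, 2/29, 91/5}))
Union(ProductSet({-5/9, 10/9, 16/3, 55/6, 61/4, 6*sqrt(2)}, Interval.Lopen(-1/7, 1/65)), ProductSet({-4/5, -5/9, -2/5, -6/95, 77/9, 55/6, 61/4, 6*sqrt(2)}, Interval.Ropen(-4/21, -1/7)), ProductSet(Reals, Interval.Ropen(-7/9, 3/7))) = ProductSet(Reals, Interval.Ropen(-7/9, 3/7))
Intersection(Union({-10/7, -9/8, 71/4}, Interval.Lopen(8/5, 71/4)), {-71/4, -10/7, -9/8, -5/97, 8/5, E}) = {-10/7, -9/8, E}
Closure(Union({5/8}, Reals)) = Reals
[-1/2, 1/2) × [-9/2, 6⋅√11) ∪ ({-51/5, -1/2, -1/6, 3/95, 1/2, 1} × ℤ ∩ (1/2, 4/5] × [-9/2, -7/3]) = [-1/2, 1/2) × [-9/2, 6⋅√11)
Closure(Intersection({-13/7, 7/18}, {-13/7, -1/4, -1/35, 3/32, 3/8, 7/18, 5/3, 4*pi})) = {-13/7, 7/18}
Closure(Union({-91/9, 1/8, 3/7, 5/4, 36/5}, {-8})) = {-91/9, -8, 1/8, 3/7, 5/4, 36/5}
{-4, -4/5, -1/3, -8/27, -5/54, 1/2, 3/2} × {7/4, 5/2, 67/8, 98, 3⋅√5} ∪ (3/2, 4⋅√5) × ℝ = ((3/2, 4⋅√5) × ℝ) ∪ ({-4, -4/5, -1/3, -8/27, -5/54, 1/2, 3/2} × {7/4, 5/2, 67/8, 98, 3⋅√5})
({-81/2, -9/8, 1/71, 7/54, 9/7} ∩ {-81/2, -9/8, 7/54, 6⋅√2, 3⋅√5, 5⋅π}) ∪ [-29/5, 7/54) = {-81/2} ∪ [-29/5, 7/54]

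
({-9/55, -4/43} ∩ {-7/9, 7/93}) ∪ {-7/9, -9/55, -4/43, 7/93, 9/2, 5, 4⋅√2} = {-7/9, -9/55, -4/43, 7/93, 9/2, 5, 4⋅√2}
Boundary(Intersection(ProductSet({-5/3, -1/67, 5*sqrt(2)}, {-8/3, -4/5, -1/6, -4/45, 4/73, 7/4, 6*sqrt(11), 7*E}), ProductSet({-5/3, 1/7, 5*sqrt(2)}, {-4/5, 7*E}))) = ProductSet({-5/3, 5*sqrt(2)}, {-4/5, 7*E})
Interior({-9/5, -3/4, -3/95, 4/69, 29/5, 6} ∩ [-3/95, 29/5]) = ∅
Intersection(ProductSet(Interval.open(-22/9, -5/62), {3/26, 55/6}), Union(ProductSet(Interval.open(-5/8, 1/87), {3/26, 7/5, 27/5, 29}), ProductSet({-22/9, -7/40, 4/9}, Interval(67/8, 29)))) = Union(ProductSet({-7/40}, {55/6}), ProductSet(Interval.open(-5/8, -5/62), {3/26}))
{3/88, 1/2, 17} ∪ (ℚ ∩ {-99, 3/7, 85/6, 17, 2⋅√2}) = {-99, 3/88, 3/7, 1/2, 85/6, 17}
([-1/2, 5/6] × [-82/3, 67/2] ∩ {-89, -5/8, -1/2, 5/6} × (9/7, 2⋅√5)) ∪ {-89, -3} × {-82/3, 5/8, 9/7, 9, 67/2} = ({-89, -3} × {-82/3, 5/8, 9/7, 9, 67/2}) ∪ ({-1/2, 5/6} × (9/7, 2⋅√5))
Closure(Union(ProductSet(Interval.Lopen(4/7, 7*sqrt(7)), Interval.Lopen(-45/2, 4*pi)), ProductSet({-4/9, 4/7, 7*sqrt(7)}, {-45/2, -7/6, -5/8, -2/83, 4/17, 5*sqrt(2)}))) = Union(ProductSet({4/7, 7*sqrt(7)}, Interval(-45/2, 4*pi)), ProductSet({-4/9, 4/7, 7*sqrt(7)}, {-45/2, -7/6, -5/8, -2/83, 4/17, 5*sqrt(2)}), ProductSet(Interval(4/7, 7*sqrt(7)), {-45/2, 4*pi}), ProductSet(Interval.Lopen(4/7, 7*sqrt(7)), Interval.Lopen(-45/2, 4*pi)))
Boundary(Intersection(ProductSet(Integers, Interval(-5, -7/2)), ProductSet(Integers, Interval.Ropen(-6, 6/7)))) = ProductSet(Integers, Interval(-5, -7/2))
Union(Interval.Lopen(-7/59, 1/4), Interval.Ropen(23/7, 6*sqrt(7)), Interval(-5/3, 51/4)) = Interval.Ropen(-5/3, 6*sqrt(7))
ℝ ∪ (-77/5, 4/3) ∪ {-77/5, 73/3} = (-∞, ∞)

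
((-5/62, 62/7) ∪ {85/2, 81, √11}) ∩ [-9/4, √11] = (-5/62, √11]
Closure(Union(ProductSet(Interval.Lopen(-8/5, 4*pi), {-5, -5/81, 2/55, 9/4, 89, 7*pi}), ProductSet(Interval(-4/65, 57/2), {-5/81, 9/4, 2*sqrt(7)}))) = Union(ProductSet(Interval(-8/5, 4*pi), {-5, -5/81, 2/55, 9/4, 89, 7*pi}), ProductSet(Interval(-4/65, 57/2), {-5/81, 9/4, 2*sqrt(7)}))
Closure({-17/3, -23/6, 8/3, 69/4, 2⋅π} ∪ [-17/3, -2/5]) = [-17/3, -2/5] ∪ {8/3, 69/4, 2⋅π}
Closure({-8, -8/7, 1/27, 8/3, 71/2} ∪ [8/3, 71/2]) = {-8, -8/7, 1/27} ∪ [8/3, 71/2]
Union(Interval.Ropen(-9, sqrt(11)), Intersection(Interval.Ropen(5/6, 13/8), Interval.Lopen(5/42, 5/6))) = Interval.Ropen(-9, sqrt(11))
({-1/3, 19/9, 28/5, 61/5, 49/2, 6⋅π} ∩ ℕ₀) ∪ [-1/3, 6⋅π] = [-1/3, 6⋅π]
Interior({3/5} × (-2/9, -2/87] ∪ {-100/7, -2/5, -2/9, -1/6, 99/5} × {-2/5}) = ∅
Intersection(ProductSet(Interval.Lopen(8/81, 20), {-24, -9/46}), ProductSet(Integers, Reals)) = ProductSet(Range(1, 21, 1), {-24, -9/46})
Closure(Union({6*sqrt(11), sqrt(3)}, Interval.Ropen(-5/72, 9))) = Union({6*sqrt(11)}, Interval(-5/72, 9))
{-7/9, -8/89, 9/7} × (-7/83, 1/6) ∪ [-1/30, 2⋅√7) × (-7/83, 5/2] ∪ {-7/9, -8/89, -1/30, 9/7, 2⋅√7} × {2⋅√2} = ({-7/9, -8/89, 9/7} × (-7/83, 1/6)) ∪ ([-1/30, 2⋅√7) × (-7/83, 5/2]) ∪ ({-7/9, -8/89, -1/30, 9/7, 2⋅√7} × {2⋅√2})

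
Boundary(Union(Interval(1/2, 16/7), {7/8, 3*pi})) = {1/2, 16/7, 3*pi}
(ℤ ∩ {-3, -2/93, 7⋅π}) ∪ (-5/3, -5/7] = {-3} ∪ (-5/3, -5/7]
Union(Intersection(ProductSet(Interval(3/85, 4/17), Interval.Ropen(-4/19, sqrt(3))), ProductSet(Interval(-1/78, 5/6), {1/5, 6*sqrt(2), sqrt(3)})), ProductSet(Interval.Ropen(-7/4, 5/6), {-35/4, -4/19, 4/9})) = Union(ProductSet(Interval.Ropen(-7/4, 5/6), {-35/4, -4/19, 4/9}), ProductSet(Interval(3/85, 4/17), {1/5}))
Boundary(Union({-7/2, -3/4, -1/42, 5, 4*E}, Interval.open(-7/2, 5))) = {-7/2, 5, 4*E}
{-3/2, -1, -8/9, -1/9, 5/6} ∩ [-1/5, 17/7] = {-1/9, 5/6}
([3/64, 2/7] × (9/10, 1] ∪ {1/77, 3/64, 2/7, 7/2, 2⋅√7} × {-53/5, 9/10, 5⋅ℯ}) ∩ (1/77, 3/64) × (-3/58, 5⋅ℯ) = ∅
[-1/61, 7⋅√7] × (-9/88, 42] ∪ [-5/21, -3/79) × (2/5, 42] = ([-5/21, -3/79) × (2/5, 42]) ∪ ([-1/61, 7⋅√7] × (-9/88, 42])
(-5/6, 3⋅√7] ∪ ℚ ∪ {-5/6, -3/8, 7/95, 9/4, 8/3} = ℚ ∪ [-5/6, 3⋅√7]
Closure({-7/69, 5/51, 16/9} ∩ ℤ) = ∅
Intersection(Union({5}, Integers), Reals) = Integers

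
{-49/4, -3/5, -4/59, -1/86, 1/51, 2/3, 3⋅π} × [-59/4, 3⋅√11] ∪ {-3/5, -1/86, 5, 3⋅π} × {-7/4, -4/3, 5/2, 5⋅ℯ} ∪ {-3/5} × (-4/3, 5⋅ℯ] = ({-3/5} × (-4/3, 5⋅ℯ]) ∪ ({-3/5, -1/86, 5, 3⋅π} × {-7/4, -4/3, 5/2, 5⋅ℯ}) ∪ ({-49/4, -3/5, -4/59, -1/86, 1/51, 2/3, 3⋅π} × [-59/4, 3⋅√11])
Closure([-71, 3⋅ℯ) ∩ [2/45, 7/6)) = [2/45, 7/6]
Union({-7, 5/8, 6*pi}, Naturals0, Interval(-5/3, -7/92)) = Union({-7, 5/8, 6*pi}, Interval(-5/3, -7/92), Naturals0)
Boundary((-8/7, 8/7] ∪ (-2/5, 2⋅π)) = {-8/7, 2⋅π}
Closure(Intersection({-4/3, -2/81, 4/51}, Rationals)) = {-4/3, -2/81, 4/51}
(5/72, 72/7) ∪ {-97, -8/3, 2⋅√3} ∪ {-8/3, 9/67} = {-97, -8/3} ∪ (5/72, 72/7)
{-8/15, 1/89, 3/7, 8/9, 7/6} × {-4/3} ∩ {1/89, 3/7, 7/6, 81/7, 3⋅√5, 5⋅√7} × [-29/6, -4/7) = {1/89, 3/7, 7/6} × {-4/3}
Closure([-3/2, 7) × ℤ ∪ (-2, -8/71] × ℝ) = ([-2, -8/71] × ℝ) ∪ ([-3/2, 7] × ℤ)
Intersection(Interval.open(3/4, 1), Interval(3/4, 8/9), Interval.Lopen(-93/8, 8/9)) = Interval.Lopen(3/4, 8/9)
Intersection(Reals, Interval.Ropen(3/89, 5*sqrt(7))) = Interval.Ropen(3/89, 5*sqrt(7))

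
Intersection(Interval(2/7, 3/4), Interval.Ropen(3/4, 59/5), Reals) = {3/4}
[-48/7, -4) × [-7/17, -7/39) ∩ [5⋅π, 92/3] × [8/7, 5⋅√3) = ∅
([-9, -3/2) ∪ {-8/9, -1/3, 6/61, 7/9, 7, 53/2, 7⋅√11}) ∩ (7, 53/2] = {53/2, 7⋅√11}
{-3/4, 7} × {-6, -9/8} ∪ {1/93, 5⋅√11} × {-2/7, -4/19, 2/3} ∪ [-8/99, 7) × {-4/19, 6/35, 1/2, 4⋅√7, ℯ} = ({-3/4, 7} × {-6, -9/8}) ∪ ({1/93, 5⋅√11} × {-2/7, -4/19, 2/3}) ∪ ([-8/99, 7) × {-4/19, 6/35, 1/2, 4⋅√7, ℯ})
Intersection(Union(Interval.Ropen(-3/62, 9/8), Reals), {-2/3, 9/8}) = {-2/3, 9/8}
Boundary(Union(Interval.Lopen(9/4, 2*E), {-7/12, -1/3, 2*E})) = {-7/12, -1/3, 9/4, 2*E}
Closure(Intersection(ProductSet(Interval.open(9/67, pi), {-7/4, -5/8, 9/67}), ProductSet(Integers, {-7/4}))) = ProductSet(Range(1, 4, 1), {-7/4})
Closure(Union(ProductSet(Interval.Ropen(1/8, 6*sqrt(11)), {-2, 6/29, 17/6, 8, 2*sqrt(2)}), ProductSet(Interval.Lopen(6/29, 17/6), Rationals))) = Union(ProductSet(Interval(1/8, 6*sqrt(11)), {-2, 6/29, 17/6, 8, 2*sqrt(2)}), ProductSet(Interval(6/29, 17/6), Reals))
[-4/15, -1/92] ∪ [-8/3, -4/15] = [-8/3, -1/92]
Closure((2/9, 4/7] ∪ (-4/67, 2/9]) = [-4/67, 4/7]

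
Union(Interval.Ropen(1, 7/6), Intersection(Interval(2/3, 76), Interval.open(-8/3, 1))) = Interval.Ropen(2/3, 7/6)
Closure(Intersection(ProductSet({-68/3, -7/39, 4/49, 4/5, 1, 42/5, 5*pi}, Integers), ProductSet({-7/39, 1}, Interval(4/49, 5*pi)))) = ProductSet({-7/39, 1}, Range(1, 16, 1))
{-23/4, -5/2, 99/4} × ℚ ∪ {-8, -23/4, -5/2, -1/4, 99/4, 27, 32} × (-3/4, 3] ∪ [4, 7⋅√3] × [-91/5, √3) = ({-23/4, -5/2, 99/4} × ℚ) ∪ ({-8, -23/4, -5/2, -1/4, 99/4, 27, 32} × (-3/4, 3]) ∪ ([4, 7⋅√3] × [-91/5, √3))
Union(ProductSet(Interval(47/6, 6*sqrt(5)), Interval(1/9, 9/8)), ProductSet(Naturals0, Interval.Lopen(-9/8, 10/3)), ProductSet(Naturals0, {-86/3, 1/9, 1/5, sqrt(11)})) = Union(ProductSet(Interval(47/6, 6*sqrt(5)), Interval(1/9, 9/8)), ProductSet(Naturals0, Union({-86/3}, Interval.Lopen(-9/8, 10/3))))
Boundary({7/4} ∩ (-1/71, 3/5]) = ∅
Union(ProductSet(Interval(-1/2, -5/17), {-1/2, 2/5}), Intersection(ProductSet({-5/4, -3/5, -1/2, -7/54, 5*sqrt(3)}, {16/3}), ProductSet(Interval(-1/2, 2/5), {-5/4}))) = ProductSet(Interval(-1/2, -5/17), {-1/2, 2/5})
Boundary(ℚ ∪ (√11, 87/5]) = (-∞, √11] ∪ [87/5, ∞)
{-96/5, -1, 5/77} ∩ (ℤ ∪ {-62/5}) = {-1}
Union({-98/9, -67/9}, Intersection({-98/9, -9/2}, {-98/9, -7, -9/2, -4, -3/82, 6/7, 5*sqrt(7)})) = {-98/9, -67/9, -9/2}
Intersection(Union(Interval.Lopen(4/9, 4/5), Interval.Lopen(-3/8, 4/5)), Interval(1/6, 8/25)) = Interval(1/6, 8/25)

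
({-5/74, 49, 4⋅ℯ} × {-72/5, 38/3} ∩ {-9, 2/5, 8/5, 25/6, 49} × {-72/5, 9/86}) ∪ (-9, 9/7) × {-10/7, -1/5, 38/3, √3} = ({49} × {-72/5}) ∪ ((-9, 9/7) × {-10/7, -1/5, 38/3, √3})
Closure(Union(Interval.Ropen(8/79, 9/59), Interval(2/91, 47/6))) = Interval(2/91, 47/6)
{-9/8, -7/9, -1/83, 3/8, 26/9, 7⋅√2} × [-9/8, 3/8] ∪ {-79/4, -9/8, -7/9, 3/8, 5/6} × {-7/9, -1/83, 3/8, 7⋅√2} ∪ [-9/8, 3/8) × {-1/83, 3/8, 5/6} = ([-9/8, 3/8) × {-1/83, 3/8, 5/6}) ∪ ({-79/4, -9/8, -7/9, 3/8, 5/6} × {-7/9, -1/83, 3/8, 7⋅√2}) ∪ ({-9/8, -7/9, -1/83, 3/8, 26/9, 7⋅√2} × [-9/8, 3/8])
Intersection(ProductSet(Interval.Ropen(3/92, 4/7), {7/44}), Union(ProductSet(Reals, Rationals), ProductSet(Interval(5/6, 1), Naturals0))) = ProductSet(Interval.Ropen(3/92, 4/7), {7/44})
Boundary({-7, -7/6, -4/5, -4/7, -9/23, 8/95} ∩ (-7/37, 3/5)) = {8/95}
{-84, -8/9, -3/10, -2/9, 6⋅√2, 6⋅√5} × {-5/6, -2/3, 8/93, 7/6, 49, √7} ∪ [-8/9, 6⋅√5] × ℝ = ([-8/9, 6⋅√5] × ℝ) ∪ ({-84, -8/9, -3/10, -2/9, 6⋅√2, 6⋅√5} × {-5/6, -2/3, 8/93, 7/6, 49, √7})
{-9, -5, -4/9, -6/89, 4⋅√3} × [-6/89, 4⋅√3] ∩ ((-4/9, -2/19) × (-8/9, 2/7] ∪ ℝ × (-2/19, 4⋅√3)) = {-9, -5, -4/9, -6/89, 4⋅√3} × [-6/89, 4⋅√3)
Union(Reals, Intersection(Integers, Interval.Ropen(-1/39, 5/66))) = Union(Range(0, 1, 1), Reals)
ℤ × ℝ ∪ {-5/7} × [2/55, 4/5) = (ℤ × ℝ) ∪ ({-5/7} × [2/55, 4/5))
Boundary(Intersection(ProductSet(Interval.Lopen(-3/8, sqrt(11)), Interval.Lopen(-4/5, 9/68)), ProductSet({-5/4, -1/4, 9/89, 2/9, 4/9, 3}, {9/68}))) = ProductSet({-1/4, 9/89, 2/9, 4/9, 3}, {9/68})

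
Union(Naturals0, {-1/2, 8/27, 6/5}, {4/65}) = Union({-1/2, 4/65, 8/27, 6/5}, Naturals0)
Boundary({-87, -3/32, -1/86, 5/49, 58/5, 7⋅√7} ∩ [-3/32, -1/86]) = {-3/32, -1/86}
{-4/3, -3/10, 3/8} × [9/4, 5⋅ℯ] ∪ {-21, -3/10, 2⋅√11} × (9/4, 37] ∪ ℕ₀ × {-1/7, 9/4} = (ℕ₀ × {-1/7, 9/4}) ∪ ({-4/3, -3/10, 3/8} × [9/4, 5⋅ℯ]) ∪ ({-21, -3/10, 2⋅√11} × (9/4, 37])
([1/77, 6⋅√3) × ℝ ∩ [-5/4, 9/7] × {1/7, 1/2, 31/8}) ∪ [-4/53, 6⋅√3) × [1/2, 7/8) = ([1/77, 9/7] × {1/7, 1/2, 31/8}) ∪ ([-4/53, 6⋅√3) × [1/2, 7/8))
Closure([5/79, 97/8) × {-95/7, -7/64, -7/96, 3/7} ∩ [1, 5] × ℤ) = ∅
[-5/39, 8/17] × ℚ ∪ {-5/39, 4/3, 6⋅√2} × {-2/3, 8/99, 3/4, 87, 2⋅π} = ([-5/39, 8/17] × ℚ) ∪ ({-5/39, 4/3, 6⋅√2} × {-2/3, 8/99, 3/4, 87, 2⋅π})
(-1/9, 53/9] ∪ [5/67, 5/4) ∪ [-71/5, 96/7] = [-71/5, 96/7]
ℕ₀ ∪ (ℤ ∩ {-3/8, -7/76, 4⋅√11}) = ℕ₀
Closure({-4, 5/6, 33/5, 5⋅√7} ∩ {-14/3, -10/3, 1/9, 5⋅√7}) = {5⋅√7}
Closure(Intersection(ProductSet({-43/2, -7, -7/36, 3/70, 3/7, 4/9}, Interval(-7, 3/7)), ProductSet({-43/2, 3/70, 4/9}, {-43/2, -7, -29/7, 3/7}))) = ProductSet({-43/2, 3/70, 4/9}, {-7, -29/7, 3/7})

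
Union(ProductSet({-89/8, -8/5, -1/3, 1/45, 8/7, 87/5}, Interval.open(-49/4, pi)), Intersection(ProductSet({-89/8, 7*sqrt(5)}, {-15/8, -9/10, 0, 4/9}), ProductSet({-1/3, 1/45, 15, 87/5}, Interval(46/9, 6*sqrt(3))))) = ProductSet({-89/8, -8/5, -1/3, 1/45, 8/7, 87/5}, Interval.open(-49/4, pi))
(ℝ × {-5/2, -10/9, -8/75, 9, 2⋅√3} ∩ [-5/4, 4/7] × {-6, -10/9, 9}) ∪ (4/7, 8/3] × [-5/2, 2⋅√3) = ([-5/4, 4/7] × {-10/9, 9}) ∪ ((4/7, 8/3] × [-5/2, 2⋅√3))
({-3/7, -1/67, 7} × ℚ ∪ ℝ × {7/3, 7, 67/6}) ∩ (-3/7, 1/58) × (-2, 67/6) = ((-3/7, 1/58) × {7/3, 7}) ∪ ({-1/67} × (ℚ ∩ (-2, 67/6)))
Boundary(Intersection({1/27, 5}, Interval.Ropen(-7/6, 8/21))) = {1/27}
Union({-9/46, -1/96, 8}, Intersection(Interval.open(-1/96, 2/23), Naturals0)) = Union({-9/46, -1/96, 8}, Range(0, 1, 1))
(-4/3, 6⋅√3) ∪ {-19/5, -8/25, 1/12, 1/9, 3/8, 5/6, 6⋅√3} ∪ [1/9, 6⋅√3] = {-19/5} ∪ (-4/3, 6⋅√3]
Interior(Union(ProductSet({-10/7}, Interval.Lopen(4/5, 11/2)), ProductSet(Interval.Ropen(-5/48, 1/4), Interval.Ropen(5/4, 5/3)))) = ProductSet(Interval.open(-5/48, 1/4), Interval.open(5/4, 5/3))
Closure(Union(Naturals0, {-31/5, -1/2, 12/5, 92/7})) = Union({-31/5, -1/2, 12/5, 92/7}, Naturals0)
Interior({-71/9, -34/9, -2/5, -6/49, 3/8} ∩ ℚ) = ∅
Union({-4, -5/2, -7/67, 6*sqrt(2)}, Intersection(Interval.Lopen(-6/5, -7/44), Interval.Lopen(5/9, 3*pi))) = {-4, -5/2, -7/67, 6*sqrt(2)}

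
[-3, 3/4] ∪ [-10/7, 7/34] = [-3, 3/4]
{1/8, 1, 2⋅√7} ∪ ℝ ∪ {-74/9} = ℝ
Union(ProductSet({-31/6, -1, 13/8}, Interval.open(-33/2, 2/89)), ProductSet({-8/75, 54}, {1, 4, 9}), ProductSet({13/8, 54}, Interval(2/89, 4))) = Union(ProductSet({-8/75, 54}, {1, 4, 9}), ProductSet({13/8, 54}, Interval(2/89, 4)), ProductSet({-31/6, -1, 13/8}, Interval.open(-33/2, 2/89)))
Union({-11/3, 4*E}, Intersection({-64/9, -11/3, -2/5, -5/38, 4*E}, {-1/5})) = {-11/3, 4*E}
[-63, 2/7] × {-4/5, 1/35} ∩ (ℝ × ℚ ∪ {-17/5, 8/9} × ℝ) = [-63, 2/7] × {-4/5, 1/35}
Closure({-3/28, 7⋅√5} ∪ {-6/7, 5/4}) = {-6/7, -3/28, 5/4, 7⋅√5}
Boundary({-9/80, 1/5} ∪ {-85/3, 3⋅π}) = {-85/3, -9/80, 1/5, 3⋅π}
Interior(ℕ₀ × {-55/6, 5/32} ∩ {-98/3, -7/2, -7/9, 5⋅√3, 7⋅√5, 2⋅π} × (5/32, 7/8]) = ∅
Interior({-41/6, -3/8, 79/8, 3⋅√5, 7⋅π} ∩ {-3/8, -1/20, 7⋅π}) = ∅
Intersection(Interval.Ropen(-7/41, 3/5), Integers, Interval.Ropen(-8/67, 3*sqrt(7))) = Range(0, 1, 1)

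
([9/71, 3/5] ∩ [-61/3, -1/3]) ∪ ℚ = ℚ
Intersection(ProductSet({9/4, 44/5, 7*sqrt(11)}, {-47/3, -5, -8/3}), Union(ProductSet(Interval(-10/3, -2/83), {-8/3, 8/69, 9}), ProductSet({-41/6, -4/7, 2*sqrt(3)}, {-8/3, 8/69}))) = EmptySet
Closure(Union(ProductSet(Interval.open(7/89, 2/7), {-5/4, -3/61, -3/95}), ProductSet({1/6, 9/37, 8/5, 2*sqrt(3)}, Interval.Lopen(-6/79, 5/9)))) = Union(ProductSet({1/6, 9/37, 8/5, 2*sqrt(3)}, Interval(-6/79, 5/9)), ProductSet(Interval(7/89, 2/7), {-5/4, -3/61, -3/95}))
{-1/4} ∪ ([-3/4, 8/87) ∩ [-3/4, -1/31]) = [-3/4, -1/31]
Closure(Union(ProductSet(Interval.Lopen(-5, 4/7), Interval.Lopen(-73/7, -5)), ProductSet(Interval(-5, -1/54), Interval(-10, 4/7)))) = Union(ProductSet({-5, 4/7}, Interval(-73/7, -5)), ProductSet(Interval(-5, -1/54), Interval(-10, 4/7)), ProductSet(Interval(-5, 4/7), {-73/7}), ProductSet(Interval.Lopen(-5, 4/7), Interval.Lopen(-73/7, -5)), ProductSet(Union({-5}, Interval(-1/54, 4/7)), {-73/7, -5}))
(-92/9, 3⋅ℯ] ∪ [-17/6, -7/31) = (-92/9, 3⋅ℯ]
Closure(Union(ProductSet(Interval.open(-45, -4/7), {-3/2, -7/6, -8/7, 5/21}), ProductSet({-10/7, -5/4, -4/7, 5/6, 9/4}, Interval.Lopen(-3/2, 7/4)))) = Union(ProductSet({-10/7, -5/4, -4/7, 5/6, 9/4}, Interval(-3/2, 7/4)), ProductSet(Interval(-45, -4/7), {-3/2, -7/6, -8/7, 5/21}))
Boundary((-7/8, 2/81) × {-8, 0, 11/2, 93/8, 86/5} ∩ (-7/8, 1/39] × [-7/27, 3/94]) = [-7/8, 2/81] × {0}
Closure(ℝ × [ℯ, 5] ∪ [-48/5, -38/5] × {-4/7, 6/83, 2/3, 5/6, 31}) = (ℝ × [ℯ, 5]) ∪ ([-48/5, -38/5] × {-4/7, 6/83, 2/3, 5/6, 31})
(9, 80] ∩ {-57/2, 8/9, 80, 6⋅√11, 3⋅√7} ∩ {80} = {80}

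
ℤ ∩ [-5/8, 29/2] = {0, 1, …, 14}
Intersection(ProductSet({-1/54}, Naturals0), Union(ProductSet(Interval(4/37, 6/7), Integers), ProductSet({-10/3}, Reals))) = EmptySet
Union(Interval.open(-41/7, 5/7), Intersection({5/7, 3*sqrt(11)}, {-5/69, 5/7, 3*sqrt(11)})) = Union({3*sqrt(11)}, Interval.Lopen(-41/7, 5/7))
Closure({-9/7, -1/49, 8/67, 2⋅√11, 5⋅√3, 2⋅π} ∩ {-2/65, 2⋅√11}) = {2⋅√11}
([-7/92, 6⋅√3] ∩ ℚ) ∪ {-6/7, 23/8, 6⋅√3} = {-6/7, 6⋅√3} ∪ (ℚ ∩ [-7/92, 6⋅√3])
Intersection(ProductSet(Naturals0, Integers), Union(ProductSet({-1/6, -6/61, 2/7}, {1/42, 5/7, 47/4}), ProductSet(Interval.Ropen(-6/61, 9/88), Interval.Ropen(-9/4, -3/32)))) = ProductSet(Range(0, 1, 1), Range(-2, 0, 1))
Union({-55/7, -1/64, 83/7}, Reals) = Reals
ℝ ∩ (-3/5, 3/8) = (-3/5, 3/8)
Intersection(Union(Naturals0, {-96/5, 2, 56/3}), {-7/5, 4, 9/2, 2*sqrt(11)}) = {4}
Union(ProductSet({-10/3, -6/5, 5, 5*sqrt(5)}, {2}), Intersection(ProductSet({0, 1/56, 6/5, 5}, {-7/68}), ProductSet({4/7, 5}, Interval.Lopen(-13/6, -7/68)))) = Union(ProductSet({5}, {-7/68}), ProductSet({-10/3, -6/5, 5, 5*sqrt(5)}, {2}))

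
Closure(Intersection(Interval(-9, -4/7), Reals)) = Interval(-9, -4/7)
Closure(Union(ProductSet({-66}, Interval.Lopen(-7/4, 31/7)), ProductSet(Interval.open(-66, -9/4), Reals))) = ProductSet(Interval(-66, -9/4), Reals)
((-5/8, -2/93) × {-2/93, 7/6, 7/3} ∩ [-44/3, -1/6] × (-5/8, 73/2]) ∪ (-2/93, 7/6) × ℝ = ((-2/93, 7/6) × ℝ) ∪ ((-5/8, -1/6] × {-2/93, 7/6, 7/3})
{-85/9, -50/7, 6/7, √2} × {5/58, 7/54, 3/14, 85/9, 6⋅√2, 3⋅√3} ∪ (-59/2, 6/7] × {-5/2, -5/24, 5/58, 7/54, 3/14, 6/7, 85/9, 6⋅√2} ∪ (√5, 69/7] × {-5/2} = ((√5, 69/7] × {-5/2}) ∪ ((-59/2, 6/7] × {-5/2, -5/24, 5/58, 7/54, 3/14, 6/7, 85/9, 6⋅√2}) ∪ ({-85/9, -50/7, 6/7, √2} × {5/58, 7/54, 3/14, 85/9, 6⋅√2, 3⋅√3})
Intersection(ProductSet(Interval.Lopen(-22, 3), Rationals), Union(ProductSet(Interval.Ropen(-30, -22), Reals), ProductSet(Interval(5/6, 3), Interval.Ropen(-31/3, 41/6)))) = ProductSet(Interval(5/6, 3), Intersection(Interval.Ropen(-31/3, 41/6), Rationals))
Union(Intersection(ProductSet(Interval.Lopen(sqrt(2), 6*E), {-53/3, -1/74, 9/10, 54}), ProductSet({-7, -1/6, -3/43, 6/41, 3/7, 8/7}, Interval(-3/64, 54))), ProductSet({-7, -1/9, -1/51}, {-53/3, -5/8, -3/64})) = ProductSet({-7, -1/9, -1/51}, {-53/3, -5/8, -3/64})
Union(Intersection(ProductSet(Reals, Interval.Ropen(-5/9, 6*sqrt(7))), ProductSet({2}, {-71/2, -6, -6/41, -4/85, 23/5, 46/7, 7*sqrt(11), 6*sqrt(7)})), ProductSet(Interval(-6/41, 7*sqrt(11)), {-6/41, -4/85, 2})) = Union(ProductSet({2}, {-6/41, -4/85, 23/5, 46/7}), ProductSet(Interval(-6/41, 7*sqrt(11)), {-6/41, -4/85, 2}))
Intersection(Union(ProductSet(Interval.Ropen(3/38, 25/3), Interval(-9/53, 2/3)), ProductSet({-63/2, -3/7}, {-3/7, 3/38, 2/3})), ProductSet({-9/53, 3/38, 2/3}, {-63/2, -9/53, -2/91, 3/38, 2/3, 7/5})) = ProductSet({3/38, 2/3}, {-9/53, -2/91, 3/38, 2/3})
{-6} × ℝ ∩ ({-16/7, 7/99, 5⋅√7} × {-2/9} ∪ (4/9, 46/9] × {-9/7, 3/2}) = ∅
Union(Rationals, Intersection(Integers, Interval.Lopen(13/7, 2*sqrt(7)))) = Union(Range(2, 6, 1), Rationals)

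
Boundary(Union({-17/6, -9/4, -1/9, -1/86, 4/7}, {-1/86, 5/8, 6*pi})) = {-17/6, -9/4, -1/9, -1/86, 4/7, 5/8, 6*pi}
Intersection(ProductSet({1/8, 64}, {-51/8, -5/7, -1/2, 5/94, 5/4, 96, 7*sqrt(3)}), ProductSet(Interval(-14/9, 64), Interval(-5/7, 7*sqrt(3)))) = ProductSet({1/8, 64}, {-5/7, -1/2, 5/94, 5/4, 7*sqrt(3)})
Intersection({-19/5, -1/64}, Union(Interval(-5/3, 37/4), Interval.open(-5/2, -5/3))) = {-1/64}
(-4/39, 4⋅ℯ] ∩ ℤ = {0, 1, …, 10}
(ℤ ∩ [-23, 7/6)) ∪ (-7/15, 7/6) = {-23, -22, …, 1} ∪ (-7/15, 7/6)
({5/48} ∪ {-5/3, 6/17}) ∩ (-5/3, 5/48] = {5/48}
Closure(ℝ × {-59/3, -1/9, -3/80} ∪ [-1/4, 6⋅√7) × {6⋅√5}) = (ℝ × {-59/3, -1/9, -3/80}) ∪ ([-1/4, 6⋅√7] × {6⋅√5})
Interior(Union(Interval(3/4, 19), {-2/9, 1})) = Interval.open(3/4, 19)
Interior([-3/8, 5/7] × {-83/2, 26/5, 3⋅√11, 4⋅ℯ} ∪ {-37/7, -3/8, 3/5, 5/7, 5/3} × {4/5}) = ∅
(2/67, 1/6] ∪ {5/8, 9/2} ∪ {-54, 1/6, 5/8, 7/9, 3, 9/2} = {-54, 5/8, 7/9, 3, 9/2} ∪ (2/67, 1/6]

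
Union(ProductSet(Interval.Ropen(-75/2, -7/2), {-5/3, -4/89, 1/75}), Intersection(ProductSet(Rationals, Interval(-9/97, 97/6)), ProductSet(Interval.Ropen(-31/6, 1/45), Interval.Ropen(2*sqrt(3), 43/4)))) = Union(ProductSet(Intersection(Interval.Ropen(-31/6, 1/45), Rationals), Interval.Ropen(2*sqrt(3), 43/4)), ProductSet(Interval.Ropen(-75/2, -7/2), {-5/3, -4/89, 1/75}))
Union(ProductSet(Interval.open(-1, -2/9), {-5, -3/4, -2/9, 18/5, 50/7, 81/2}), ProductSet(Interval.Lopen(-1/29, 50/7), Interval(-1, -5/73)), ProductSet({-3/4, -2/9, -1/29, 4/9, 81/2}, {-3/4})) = Union(ProductSet({-3/4, -2/9, -1/29, 4/9, 81/2}, {-3/4}), ProductSet(Interval.open(-1, -2/9), {-5, -3/4, -2/9, 18/5, 50/7, 81/2}), ProductSet(Interval.Lopen(-1/29, 50/7), Interval(-1, -5/73)))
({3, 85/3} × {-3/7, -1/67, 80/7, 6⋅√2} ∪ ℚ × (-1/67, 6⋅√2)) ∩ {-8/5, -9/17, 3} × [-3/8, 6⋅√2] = ({3} × {-1/67, 6⋅√2}) ∪ ({-8/5, -9/17, 3} × (-1/67, 6⋅√2))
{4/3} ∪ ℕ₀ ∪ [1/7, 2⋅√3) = ℕ₀ ∪ [1/7, 2⋅√3)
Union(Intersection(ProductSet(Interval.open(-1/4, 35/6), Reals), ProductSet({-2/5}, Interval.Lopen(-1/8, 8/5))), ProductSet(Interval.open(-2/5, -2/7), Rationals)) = ProductSet(Interval.open(-2/5, -2/7), Rationals)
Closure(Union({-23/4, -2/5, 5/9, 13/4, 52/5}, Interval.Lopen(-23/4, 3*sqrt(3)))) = Union({52/5}, Interval(-23/4, 3*sqrt(3)))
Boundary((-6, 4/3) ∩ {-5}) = {-5}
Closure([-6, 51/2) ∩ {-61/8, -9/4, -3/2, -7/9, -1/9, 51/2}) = {-9/4, -3/2, -7/9, -1/9}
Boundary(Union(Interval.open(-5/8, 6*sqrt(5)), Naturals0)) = Union(Complement(Naturals0, Interval.open(-5/8, 6*sqrt(5))), {-5/8, 6*sqrt(5)})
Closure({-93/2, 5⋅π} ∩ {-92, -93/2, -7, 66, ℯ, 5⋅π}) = {-93/2, 5⋅π}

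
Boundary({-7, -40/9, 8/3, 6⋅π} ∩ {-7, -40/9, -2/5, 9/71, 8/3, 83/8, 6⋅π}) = {-7, -40/9, 8/3, 6⋅π}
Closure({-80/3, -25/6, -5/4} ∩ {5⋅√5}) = ∅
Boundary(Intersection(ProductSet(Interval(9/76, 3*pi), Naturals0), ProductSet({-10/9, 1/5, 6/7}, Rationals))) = ProductSet({1/5, 6/7}, Naturals0)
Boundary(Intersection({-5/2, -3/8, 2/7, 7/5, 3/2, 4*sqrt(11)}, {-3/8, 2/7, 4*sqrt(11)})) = {-3/8, 2/7, 4*sqrt(11)}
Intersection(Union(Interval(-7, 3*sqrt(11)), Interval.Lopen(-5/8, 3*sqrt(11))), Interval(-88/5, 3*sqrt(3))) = Interval(-7, 3*sqrt(3))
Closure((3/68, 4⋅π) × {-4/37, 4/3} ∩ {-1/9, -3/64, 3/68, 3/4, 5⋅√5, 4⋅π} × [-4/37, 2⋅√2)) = {3/4, 5⋅√5} × {-4/37, 4/3}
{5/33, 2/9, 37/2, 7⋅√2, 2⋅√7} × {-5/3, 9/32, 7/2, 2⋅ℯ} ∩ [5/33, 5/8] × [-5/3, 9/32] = {5/33, 2/9} × {-5/3, 9/32}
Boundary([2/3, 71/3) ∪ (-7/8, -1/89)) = {-7/8, -1/89, 2/3, 71/3}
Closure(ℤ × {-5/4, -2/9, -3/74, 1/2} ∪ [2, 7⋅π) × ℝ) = (ℤ × {-5/4, -2/9, -3/74, 1/2}) ∪ ([2, 7⋅π] × ℝ)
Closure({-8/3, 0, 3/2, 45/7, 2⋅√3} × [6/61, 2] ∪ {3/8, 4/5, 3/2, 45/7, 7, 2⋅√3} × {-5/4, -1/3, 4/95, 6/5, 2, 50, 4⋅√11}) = ({-8/3, 0, 3/2, 45/7, 2⋅√3} × [6/61, 2]) ∪ ({3/8, 4/5, 3/2, 45/7, 7, 2⋅√3} × {-5/4, -1/3, 4/95, 6/5, 2, 50, 4⋅√11})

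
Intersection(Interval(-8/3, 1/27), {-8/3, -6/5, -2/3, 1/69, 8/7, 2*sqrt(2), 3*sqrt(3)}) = {-8/3, -6/5, -2/3, 1/69}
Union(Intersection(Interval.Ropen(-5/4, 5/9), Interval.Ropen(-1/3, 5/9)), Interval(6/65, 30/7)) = Interval(-1/3, 30/7)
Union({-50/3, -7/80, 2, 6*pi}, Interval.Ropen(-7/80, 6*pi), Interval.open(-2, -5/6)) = Union({-50/3}, Interval.open(-2, -5/6), Interval(-7/80, 6*pi))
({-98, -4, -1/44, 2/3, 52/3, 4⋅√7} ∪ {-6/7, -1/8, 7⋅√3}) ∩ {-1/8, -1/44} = {-1/8, -1/44}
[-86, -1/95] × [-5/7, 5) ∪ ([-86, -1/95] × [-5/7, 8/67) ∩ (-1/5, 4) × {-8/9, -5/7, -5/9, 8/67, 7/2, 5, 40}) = [-86, -1/95] × [-5/7, 5)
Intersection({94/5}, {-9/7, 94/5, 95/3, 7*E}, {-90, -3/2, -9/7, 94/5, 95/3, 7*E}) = {94/5}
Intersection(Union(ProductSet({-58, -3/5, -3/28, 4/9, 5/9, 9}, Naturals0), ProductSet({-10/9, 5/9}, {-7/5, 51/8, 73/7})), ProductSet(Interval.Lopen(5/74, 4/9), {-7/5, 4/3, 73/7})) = EmptySet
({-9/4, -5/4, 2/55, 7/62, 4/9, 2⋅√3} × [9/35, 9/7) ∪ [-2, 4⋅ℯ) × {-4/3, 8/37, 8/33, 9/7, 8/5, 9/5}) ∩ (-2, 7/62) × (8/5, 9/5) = ∅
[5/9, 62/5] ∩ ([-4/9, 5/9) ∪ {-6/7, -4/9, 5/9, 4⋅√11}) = {5/9}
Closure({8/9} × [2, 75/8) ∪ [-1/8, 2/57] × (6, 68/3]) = ({8/9} × [2, 75/8]) ∪ ([-1/8, 2/57] × [6, 68/3])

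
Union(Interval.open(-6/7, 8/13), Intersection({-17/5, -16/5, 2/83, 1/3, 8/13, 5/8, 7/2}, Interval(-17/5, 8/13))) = Union({-17/5, -16/5}, Interval.Lopen(-6/7, 8/13))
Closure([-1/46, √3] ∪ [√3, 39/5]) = [-1/46, 39/5]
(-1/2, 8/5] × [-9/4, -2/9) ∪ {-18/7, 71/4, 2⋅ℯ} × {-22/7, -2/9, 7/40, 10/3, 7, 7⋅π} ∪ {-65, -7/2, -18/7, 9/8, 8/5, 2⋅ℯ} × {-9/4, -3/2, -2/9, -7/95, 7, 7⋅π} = ((-1/2, 8/5] × [-9/4, -2/9)) ∪ ({-18/7, 71/4, 2⋅ℯ} × {-22/7, -2/9, 7/40, 10/3, 7, 7⋅π}) ∪ ({-65, -7/2, -18/7, 9/8, 8/5, 2⋅ℯ} × {-9/4, -3/2, -2/9, -7/95, 7, 7⋅π})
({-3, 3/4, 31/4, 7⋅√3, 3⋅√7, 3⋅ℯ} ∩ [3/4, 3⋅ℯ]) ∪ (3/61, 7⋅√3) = (3/61, 7⋅√3)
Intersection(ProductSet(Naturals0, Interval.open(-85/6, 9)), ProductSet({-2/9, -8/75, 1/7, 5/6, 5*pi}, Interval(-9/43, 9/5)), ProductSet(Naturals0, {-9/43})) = EmptySet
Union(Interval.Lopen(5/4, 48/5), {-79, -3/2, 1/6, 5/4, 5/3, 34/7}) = Union({-79, -3/2, 1/6}, Interval(5/4, 48/5))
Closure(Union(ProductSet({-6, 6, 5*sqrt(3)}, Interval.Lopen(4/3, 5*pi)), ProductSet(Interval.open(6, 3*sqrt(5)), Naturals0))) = Union(ProductSet({-6, 6, 5*sqrt(3)}, Interval(4/3, 5*pi)), ProductSet(Interval(6, 3*sqrt(5)), Naturals0))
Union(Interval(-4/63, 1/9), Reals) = Interval(-oo, oo)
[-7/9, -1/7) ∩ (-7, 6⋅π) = [-7/9, -1/7)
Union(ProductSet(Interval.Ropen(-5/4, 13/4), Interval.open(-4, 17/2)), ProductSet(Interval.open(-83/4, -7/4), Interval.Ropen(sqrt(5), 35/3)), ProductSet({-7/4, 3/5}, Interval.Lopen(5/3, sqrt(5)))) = Union(ProductSet({-7/4, 3/5}, Interval.Lopen(5/3, sqrt(5))), ProductSet(Interval.open(-83/4, -7/4), Interval.Ropen(sqrt(5), 35/3)), ProductSet(Interval.Ropen(-5/4, 13/4), Interval.open(-4, 17/2)))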